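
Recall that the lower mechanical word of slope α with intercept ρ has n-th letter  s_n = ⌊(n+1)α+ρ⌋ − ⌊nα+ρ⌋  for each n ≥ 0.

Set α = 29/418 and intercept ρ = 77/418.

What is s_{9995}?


(n+1)α + ρ = (9996·29 + 77) / 418 = 289961/418
nα + ρ     = (9995·29 + 77) / 418 = 289932/418
⌊289961/418⌋ = 693,  ⌊289932/418⌋ = 693
s_{9995} = 693 − 693 = 0

0


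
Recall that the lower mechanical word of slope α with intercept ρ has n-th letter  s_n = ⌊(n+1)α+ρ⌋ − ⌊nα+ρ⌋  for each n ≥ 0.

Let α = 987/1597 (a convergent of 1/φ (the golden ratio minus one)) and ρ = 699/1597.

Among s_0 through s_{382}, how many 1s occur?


237

#1s = Σ_{n=0}^{382} s_n = Σ_{n=0}^{382} (⌊(n+1)α+ρ⌋ − ⌊nα+ρ⌋)
the sum telescopes: every ⌊nα+ρ⌋ with 0 < n < 383 appears once with + and once with −, leaving ⌊383α+ρ⌋ − ⌊0·α+ρ⌋
383α + ρ = (383·987 + 699) / 1597 = 378720/1597
ρ = 699/1597
⌊378720/1597⌋ = 237,  ⌊699/1597⌋ = 0
#1s = 237 − 0 = 237


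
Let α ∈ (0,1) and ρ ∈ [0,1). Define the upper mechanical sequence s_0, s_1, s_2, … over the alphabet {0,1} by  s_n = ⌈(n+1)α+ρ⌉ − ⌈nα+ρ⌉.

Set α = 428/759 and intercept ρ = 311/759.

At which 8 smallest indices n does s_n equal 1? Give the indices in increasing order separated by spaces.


1 2 4 6 8 9 11 13

n=0: ⌈739/759⌉−⌈311/759⌉ = 1−1 = 0
n=1: ⌈1167/759⌉−⌈739/759⌉ = 2−1 = 1  ← one
n=2: ⌈1595/759⌉−⌈1167/759⌉ = 3−2 = 1  ← one
n=3: ⌈2023/759⌉−⌈1595/759⌉ = 3−3 = 0
n=4: ⌈2451/759⌉−⌈2023/759⌉ = 4−3 = 1  ← one
n=5: ⌈2879/759⌉−⌈2451/759⌉ = 4−4 = 0
n=6: ⌈3307/759⌉−⌈2879/759⌉ = 5−4 = 1  ← one
n=7: ⌈3735/759⌉−⌈3307/759⌉ = 5−5 = 0
n=8: ⌈4163/759⌉−⌈3735/759⌉ = 6−5 = 1  ← one
n=9: ⌈4591/759⌉−⌈4163/759⌉ = 7−6 = 1  ← one
n=10: ⌈5019/759⌉−⌈4591/759⌉ = 7−7 = 0
n=11: ⌈5447/759⌉−⌈5019/759⌉ = 8−7 = 1  ← one
n=12: ⌈5875/759⌉−⌈5447/759⌉ = 8−8 = 0
n=13: ⌈6303/759⌉−⌈5875/759⌉ = 9−8 = 1  ← one
positions of the first 8 ones: 1 2 4 6 8 9 11 13


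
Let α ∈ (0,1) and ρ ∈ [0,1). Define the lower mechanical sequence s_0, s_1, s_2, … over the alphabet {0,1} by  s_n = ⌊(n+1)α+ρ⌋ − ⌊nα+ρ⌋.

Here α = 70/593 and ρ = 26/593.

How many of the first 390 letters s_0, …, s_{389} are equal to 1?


46

#1s = Σ_{n=0}^{389} s_n = Σ_{n=0}^{389} (⌊(n+1)α+ρ⌋ − ⌊nα+ρ⌋)
the sum telescopes: every ⌊nα+ρ⌋ with 0 < n < 390 appears once with + and once with −, leaving ⌊390α+ρ⌋ − ⌊0·α+ρ⌋
390α + ρ = (390·70 + 26) / 593 = 27326/593
ρ = 26/593
⌊27326/593⌋ = 46,  ⌊26/593⌋ = 0
#1s = 46 − 0 = 46


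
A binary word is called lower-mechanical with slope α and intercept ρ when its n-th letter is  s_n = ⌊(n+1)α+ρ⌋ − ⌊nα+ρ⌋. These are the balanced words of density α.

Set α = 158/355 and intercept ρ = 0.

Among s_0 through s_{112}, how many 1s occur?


#1s = Σ_{n=0}^{112} s_n = Σ_{n=0}^{112} (⌊(n+1)α+ρ⌋ − ⌊nα+ρ⌋)
the sum telescopes: every ⌊nα+ρ⌋ with 0 < n < 113 appears once with + and once with −, leaving ⌊113α+ρ⌋ − ⌊0·α+ρ⌋
113α + ρ = (113·158) / 355 = 17854/355
ρ = 0/355
⌊17854/355⌋ = 50,  ⌊0/355⌋ = 0
#1s = 50 − 0 = 50

50


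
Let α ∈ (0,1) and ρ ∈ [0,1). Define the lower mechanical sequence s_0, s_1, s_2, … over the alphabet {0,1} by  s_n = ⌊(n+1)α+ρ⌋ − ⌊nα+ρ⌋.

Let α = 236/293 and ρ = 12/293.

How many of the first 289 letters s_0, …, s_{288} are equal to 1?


232

#1s = Σ_{n=0}^{288} s_n = Σ_{n=0}^{288} (⌊(n+1)α+ρ⌋ − ⌊nα+ρ⌋)
the sum telescopes: every ⌊nα+ρ⌋ with 0 < n < 289 appears once with + and once with −, leaving ⌊289α+ρ⌋ − ⌊0·α+ρ⌋
289α + ρ = (289·236 + 12) / 293 = 68216/293
ρ = 12/293
⌊68216/293⌋ = 232,  ⌊12/293⌋ = 0
#1s = 232 − 0 = 232


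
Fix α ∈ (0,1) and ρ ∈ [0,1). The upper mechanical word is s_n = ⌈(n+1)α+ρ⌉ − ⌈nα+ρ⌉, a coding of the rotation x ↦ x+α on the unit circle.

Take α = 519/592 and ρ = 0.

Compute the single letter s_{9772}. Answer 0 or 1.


0

(n+1)α + ρ = (9773·519) / 592 = 5072187/592
nα + ρ     = (9772·519) / 592 = 5071668/592
⌈5072187/592⌉ = 8568,  ⌈5071668/592⌉ = 8568
s_{9772} = 8568 − 8568 = 0


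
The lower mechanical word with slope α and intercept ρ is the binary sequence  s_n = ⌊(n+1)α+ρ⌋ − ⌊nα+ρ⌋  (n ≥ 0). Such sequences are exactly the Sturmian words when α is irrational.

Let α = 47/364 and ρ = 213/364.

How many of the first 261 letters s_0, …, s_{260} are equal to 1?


34

#1s = Σ_{n=0}^{260} s_n = Σ_{n=0}^{260} (⌊(n+1)α+ρ⌋ − ⌊nα+ρ⌋)
the sum telescopes: every ⌊nα+ρ⌋ with 0 < n < 261 appears once with + and once with −, leaving ⌊261α+ρ⌋ − ⌊0·α+ρ⌋
261α + ρ = (261·47 + 213) / 364 = 12480/364
ρ = 213/364
⌊12480/364⌋ = 34,  ⌊213/364⌋ = 0
#1s = 34 − 0 = 34


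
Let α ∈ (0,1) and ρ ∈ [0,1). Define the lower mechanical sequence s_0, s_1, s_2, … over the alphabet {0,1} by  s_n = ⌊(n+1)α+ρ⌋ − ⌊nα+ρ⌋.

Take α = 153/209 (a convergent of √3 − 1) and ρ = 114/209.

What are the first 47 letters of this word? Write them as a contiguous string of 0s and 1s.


11011011101110110111011101110110111011101110110

n=0: ⌊(1·153+114)/209⌋ − ⌊(0·153+114)/209⌋ = ⌊267/209⌋ − ⌊114/209⌋ = 1 − 0 = 1
n=1: ⌊(2·153+114)/209⌋ − ⌊(1·153+114)/209⌋ = ⌊420/209⌋ − ⌊267/209⌋ = 2 − 1 = 1
n=2: ⌊(3·153+114)/209⌋ − ⌊(2·153+114)/209⌋ = ⌊573/209⌋ − ⌊420/209⌋ = 2 − 2 = 0
n=3: ⌊(4·153+114)/209⌋ − ⌊(3·153+114)/209⌋ = ⌊726/209⌋ − ⌊573/209⌋ = 3 − 2 = 1
n=4: ⌊(5·153+114)/209⌋ − ⌊(4·153+114)/209⌋ = ⌊879/209⌋ − ⌊726/209⌋ = 4 − 3 = 1
n=5: ⌊(6·153+114)/209⌋ − ⌊(5·153+114)/209⌋ = ⌊1032/209⌋ − ⌊879/209⌋ = 4 − 4 = 0
n=6: ⌊(7·153+114)/209⌋ − ⌊(6·153+114)/209⌋ = ⌊1185/209⌋ − ⌊1032/209⌋ = 5 − 4 = 1
n=7: ⌊(8·153+114)/209⌋ − ⌊(7·153+114)/209⌋ = ⌊1338/209⌋ − ⌊1185/209⌋ = 6 − 5 = 1
n=8: ⌊(9·153+114)/209⌋ − ⌊(8·153+114)/209⌋ = ⌊1491/209⌋ − ⌊1338/209⌋ = 7 − 6 = 1
n=9: ⌊(10·153+114)/209⌋ − ⌊(9·153+114)/209⌋ = ⌊1644/209⌋ − ⌊1491/209⌋ = 7 − 7 = 0
n=10: ⌊(11·153+114)/209⌋ − ⌊(10·153+114)/209⌋ = ⌊1797/209⌋ − ⌊1644/209⌋ = 8 − 7 = 1
n=11: ⌊(12·153+114)/209⌋ − ⌊(11·153+114)/209⌋ = ⌊1950/209⌋ − ⌊1797/209⌋ = 9 − 8 = 1
n=12: ⌊(13·153+114)/209⌋ − ⌊(12·153+114)/209⌋ = ⌊2103/209⌋ − ⌊1950/209⌋ = 10 − 9 = 1
n=13: ⌊(14·153+114)/209⌋ − ⌊(13·153+114)/209⌋ = ⌊2256/209⌋ − ⌊2103/209⌋ = 10 − 10 = 0
n=14: ⌊(15·153+114)/209⌋ − ⌊(14·153+114)/209⌋ = ⌊2409/209⌋ − ⌊2256/209⌋ = 11 − 10 = 1
n=15: ⌊(16·153+114)/209⌋ − ⌊(15·153+114)/209⌋ = ⌊2562/209⌋ − ⌊2409/209⌋ = 12 − 11 = 1
n=16: ⌊(17·153+114)/209⌋ − ⌊(16·153+114)/209⌋ = ⌊2715/209⌋ − ⌊2562/209⌋ = 12 − 12 = 0
n=17: ⌊(18·153+114)/209⌋ − ⌊(17·153+114)/209⌋ = ⌊2868/209⌋ − ⌊2715/209⌋ = 13 − 12 = 1
n=18: ⌊(19·153+114)/209⌋ − ⌊(18·153+114)/209⌋ = ⌊3021/209⌋ − ⌊2868/209⌋ = 14 − 13 = 1
n=19: ⌊(20·153+114)/209⌋ − ⌊(19·153+114)/209⌋ = ⌊3174/209⌋ − ⌊3021/209⌋ = 15 − 14 = 1
n=20: ⌊(21·153+114)/209⌋ − ⌊(20·153+114)/209⌋ = ⌊3327/209⌋ − ⌊3174/209⌋ = 15 − 15 = 0
n=21: ⌊(22·153+114)/209⌋ − ⌊(21·153+114)/209⌋ = ⌊3480/209⌋ − ⌊3327/209⌋ = 16 − 15 = 1
n=22: ⌊(23·153+114)/209⌋ − ⌊(22·153+114)/209⌋ = ⌊3633/209⌋ − ⌊3480/209⌋ = 17 − 16 = 1
n=23: ⌊(24·153+114)/209⌋ − ⌊(23·153+114)/209⌋ = ⌊3786/209⌋ − ⌊3633/209⌋ = 18 − 17 = 1
n=24: ⌊(25·153+114)/209⌋ − ⌊(24·153+114)/209⌋ = ⌊3939/209⌋ − ⌊3786/209⌋ = 18 − 18 = 0
n=25: ⌊(26·153+114)/209⌋ − ⌊(25·153+114)/209⌋ = ⌊4092/209⌋ − ⌊3939/209⌋ = 19 − 18 = 1
n=26: ⌊(27·153+114)/209⌋ − ⌊(26·153+114)/209⌋ = ⌊4245/209⌋ − ⌊4092/209⌋ = 20 − 19 = 1
n=27: ⌊(28·153+114)/209⌋ − ⌊(27·153+114)/209⌋ = ⌊4398/209⌋ − ⌊4245/209⌋ = 21 − 20 = 1
n=28: ⌊(29·153+114)/209⌋ − ⌊(28·153+114)/209⌋ = ⌊4551/209⌋ − ⌊4398/209⌋ = 21 − 21 = 0
n=29: ⌊(30·153+114)/209⌋ − ⌊(29·153+114)/209⌋ = ⌊4704/209⌋ − ⌊4551/209⌋ = 22 − 21 = 1
n=30: ⌊(31·153+114)/209⌋ − ⌊(30·153+114)/209⌋ = ⌊4857/209⌋ − ⌊4704/209⌋ = 23 − 22 = 1
n=31: ⌊(32·153+114)/209⌋ − ⌊(31·153+114)/209⌋ = ⌊5010/209⌋ − ⌊4857/209⌋ = 23 − 23 = 0
n=32: ⌊(33·153+114)/209⌋ − ⌊(32·153+114)/209⌋ = ⌊5163/209⌋ − ⌊5010/209⌋ = 24 − 23 = 1
n=33: ⌊(34·153+114)/209⌋ − ⌊(33·153+114)/209⌋ = ⌊5316/209⌋ − ⌊5163/209⌋ = 25 − 24 = 1
n=34: ⌊(35·153+114)/209⌋ − ⌊(34·153+114)/209⌋ = ⌊5469/209⌋ − ⌊5316/209⌋ = 26 − 25 = 1
n=35: ⌊(36·153+114)/209⌋ − ⌊(35·153+114)/209⌋ = ⌊5622/209⌋ − ⌊5469/209⌋ = 26 − 26 = 0
n=36: ⌊(37·153+114)/209⌋ − ⌊(36·153+114)/209⌋ = ⌊5775/209⌋ − ⌊5622/209⌋ = 27 − 26 = 1
n=37: ⌊(38·153+114)/209⌋ − ⌊(37·153+114)/209⌋ = ⌊5928/209⌋ − ⌊5775/209⌋ = 28 − 27 = 1
n=38: ⌊(39·153+114)/209⌋ − ⌊(38·153+114)/209⌋ = ⌊6081/209⌋ − ⌊5928/209⌋ = 29 − 28 = 1
n=39: ⌊(40·153+114)/209⌋ − ⌊(39·153+114)/209⌋ = ⌊6234/209⌋ − ⌊6081/209⌋ = 29 − 29 = 0
n=40: ⌊(41·153+114)/209⌋ − ⌊(40·153+114)/209⌋ = ⌊6387/209⌋ − ⌊6234/209⌋ = 30 − 29 = 1
n=41: ⌊(42·153+114)/209⌋ − ⌊(41·153+114)/209⌋ = ⌊6540/209⌋ − ⌊6387/209⌋ = 31 − 30 = 1
n=42: ⌊(43·153+114)/209⌋ − ⌊(42·153+114)/209⌋ = ⌊6693/209⌋ − ⌊6540/209⌋ = 32 − 31 = 1
n=43: ⌊(44·153+114)/209⌋ − ⌊(43·153+114)/209⌋ = ⌊6846/209⌋ − ⌊6693/209⌋ = 32 − 32 = 0
n=44: ⌊(45·153+114)/209⌋ − ⌊(44·153+114)/209⌋ = ⌊6999/209⌋ − ⌊6846/209⌋ = 33 − 32 = 1
n=45: ⌊(46·153+114)/209⌋ − ⌊(45·153+114)/209⌋ = ⌊7152/209⌋ − ⌊6999/209⌋ = 34 − 33 = 1
n=46: ⌊(47·153+114)/209⌋ − ⌊(46·153+114)/209⌋ = ⌊7305/209⌋ − ⌊7152/209⌋ = 34 − 34 = 0


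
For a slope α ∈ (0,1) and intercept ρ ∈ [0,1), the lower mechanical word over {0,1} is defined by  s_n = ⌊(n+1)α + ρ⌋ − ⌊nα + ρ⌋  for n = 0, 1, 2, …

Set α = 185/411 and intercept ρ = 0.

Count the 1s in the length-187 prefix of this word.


84

#1s = Σ_{n=0}^{186} s_n = Σ_{n=0}^{186} (⌊(n+1)α+ρ⌋ − ⌊nα+ρ⌋)
the sum telescopes: every ⌊nα+ρ⌋ with 0 < n < 187 appears once with + and once with −, leaving ⌊187α+ρ⌋ − ⌊0·α+ρ⌋
187α + ρ = (187·185) / 411 = 34595/411
ρ = 0/411
⌊34595/411⌋ = 84,  ⌊0/411⌋ = 0
#1s = 84 − 0 = 84


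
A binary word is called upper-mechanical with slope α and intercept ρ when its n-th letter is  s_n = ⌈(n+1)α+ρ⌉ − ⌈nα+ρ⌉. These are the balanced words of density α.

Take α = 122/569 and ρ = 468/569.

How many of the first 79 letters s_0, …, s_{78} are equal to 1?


#1s = Σ_{n=0}^{78} s_n = Σ_{n=0}^{78} (⌈(n+1)α+ρ⌉ − ⌈nα+ρ⌉)
the sum telescopes: every ⌈nα+ρ⌉ with 0 < n < 79 appears once with + and once with −, leaving ⌈79α+ρ⌉ − ⌈0·α+ρ⌉
79α + ρ = (79·122 + 468) / 569 = 10106/569
ρ = 468/569
⌈10106/569⌉ = 18,  ⌈468/569⌉ = 1
#1s = 18 − 1 = 17

17


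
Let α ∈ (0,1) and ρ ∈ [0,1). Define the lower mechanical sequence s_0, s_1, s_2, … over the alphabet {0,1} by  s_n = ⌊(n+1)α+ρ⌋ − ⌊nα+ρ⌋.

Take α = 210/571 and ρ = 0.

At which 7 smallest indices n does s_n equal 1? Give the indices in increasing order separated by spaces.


2 5 8 10 13 16 19

n=0: ⌊210/571⌋−⌊0/571⌋ = 0−0 = 0
n=1: ⌊420/571⌋−⌊210/571⌋ = 0−0 = 0
n=2: ⌊630/571⌋−⌊420/571⌋ = 1−0 = 1  ← one
n=3: ⌊840/571⌋−⌊630/571⌋ = 1−1 = 0
n=4: ⌊1050/571⌋−⌊840/571⌋ = 1−1 = 0
n=5: ⌊1260/571⌋−⌊1050/571⌋ = 2−1 = 1  ← one
n=6: ⌊1470/571⌋−⌊1260/571⌋ = 2−2 = 0
n=7: ⌊1680/571⌋−⌊1470/571⌋ = 2−2 = 0
n=8: ⌊1890/571⌋−⌊1680/571⌋ = 3−2 = 1  ← one
n=9: ⌊2100/571⌋−⌊1890/571⌋ = 3−3 = 0
n=10: ⌊2310/571⌋−⌊2100/571⌋ = 4−3 = 1  ← one
n=11: ⌊2520/571⌋−⌊2310/571⌋ = 4−4 = 0
n=12: ⌊2730/571⌋−⌊2520/571⌋ = 4−4 = 0
n=13: ⌊2940/571⌋−⌊2730/571⌋ = 5−4 = 1  ← one
n=14: ⌊3150/571⌋−⌊2940/571⌋ = 5−5 = 0
n=15: ⌊3360/571⌋−⌊3150/571⌋ = 5−5 = 0
n=16: ⌊3570/571⌋−⌊3360/571⌋ = 6−5 = 1  ← one
n=17: ⌊3780/571⌋−⌊3570/571⌋ = 6−6 = 0
n=18: ⌊3990/571⌋−⌊3780/571⌋ = 6−6 = 0
n=19: ⌊4200/571⌋−⌊3990/571⌋ = 7−6 = 1  ← one
positions of the first 7 ones: 2 5 8 10 13 16 19


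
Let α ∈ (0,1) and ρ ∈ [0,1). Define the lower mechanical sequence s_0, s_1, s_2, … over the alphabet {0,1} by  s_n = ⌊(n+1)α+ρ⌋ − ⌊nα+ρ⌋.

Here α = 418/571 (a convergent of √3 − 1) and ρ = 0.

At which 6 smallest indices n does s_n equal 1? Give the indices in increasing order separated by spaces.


n=0: ⌊418/571⌋−⌊0/571⌋ = 0−0 = 0
n=1: ⌊836/571⌋−⌊418/571⌋ = 1−0 = 1  ← one
n=2: ⌊1254/571⌋−⌊836/571⌋ = 2−1 = 1  ← one
n=3: ⌊1672/571⌋−⌊1254/571⌋ = 2−2 = 0
n=4: ⌊2090/571⌋−⌊1672/571⌋ = 3−2 = 1  ← one
n=5: ⌊2508/571⌋−⌊2090/571⌋ = 4−3 = 1  ← one
n=6: ⌊2926/571⌋−⌊2508/571⌋ = 5−4 = 1  ← one
n=7: ⌊3344/571⌋−⌊2926/571⌋ = 5−5 = 0
n=8: ⌊3762/571⌋−⌊3344/571⌋ = 6−5 = 1  ← one
positions of the first 6 ones: 1 2 4 5 6 8

1 2 4 5 6 8


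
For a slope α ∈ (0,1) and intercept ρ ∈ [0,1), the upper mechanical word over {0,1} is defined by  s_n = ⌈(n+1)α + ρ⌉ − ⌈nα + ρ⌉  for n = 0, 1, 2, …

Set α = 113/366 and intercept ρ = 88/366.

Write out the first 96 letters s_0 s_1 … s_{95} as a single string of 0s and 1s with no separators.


n=0: ⌈(1·113+88)/366⌉ − ⌈(0·113+88)/366⌉ = ⌈201/366⌉ − ⌈88/366⌉ = 1 − 1 = 0
n=1: ⌈(2·113+88)/366⌉ − ⌈(1·113+88)/366⌉ = ⌈314/366⌉ − ⌈201/366⌉ = 1 − 1 = 0
n=2: ⌈(3·113+88)/366⌉ − ⌈(2·113+88)/366⌉ = ⌈427/366⌉ − ⌈314/366⌉ = 2 − 1 = 1
n=3: ⌈(4·113+88)/366⌉ − ⌈(3·113+88)/366⌉ = ⌈540/366⌉ − ⌈427/366⌉ = 2 − 2 = 0
n=4: ⌈(5·113+88)/366⌉ − ⌈(4·113+88)/366⌉ = ⌈653/366⌉ − ⌈540/366⌉ = 2 − 2 = 0
n=5: ⌈(6·113+88)/366⌉ − ⌈(5·113+88)/366⌉ = ⌈766/366⌉ − ⌈653/366⌉ = 3 − 2 = 1
n=6: ⌈(7·113+88)/366⌉ − ⌈(6·113+88)/366⌉ = ⌈879/366⌉ − ⌈766/366⌉ = 3 − 3 = 0
n=7: ⌈(8·113+88)/366⌉ − ⌈(7·113+88)/366⌉ = ⌈992/366⌉ − ⌈879/366⌉ = 3 − 3 = 0
n=8: ⌈(9·113+88)/366⌉ − ⌈(8·113+88)/366⌉ = ⌈1105/366⌉ − ⌈992/366⌉ = 4 − 3 = 1
n=9: ⌈(10·113+88)/366⌉ − ⌈(9·113+88)/366⌉ = ⌈1218/366⌉ − ⌈1105/366⌉ = 4 − 4 = 0
n=10: ⌈(11·113+88)/366⌉ − ⌈(10·113+88)/366⌉ = ⌈1331/366⌉ − ⌈1218/366⌉ = 4 − 4 = 0
n=11: ⌈(12·113+88)/366⌉ − ⌈(11·113+88)/366⌉ = ⌈1444/366⌉ − ⌈1331/366⌉ = 4 − 4 = 0
n=12: ⌈(13·113+88)/366⌉ − ⌈(12·113+88)/366⌉ = ⌈1557/366⌉ − ⌈1444/366⌉ = 5 − 4 = 1
n=13: ⌈(14·113+88)/366⌉ − ⌈(13·113+88)/366⌉ = ⌈1670/366⌉ − ⌈1557/366⌉ = 5 − 5 = 0
n=14: ⌈(15·113+88)/366⌉ − ⌈(14·113+88)/366⌉ = ⌈1783/366⌉ − ⌈1670/366⌉ = 5 − 5 = 0
n=15: ⌈(16·113+88)/366⌉ − ⌈(15·113+88)/366⌉ = ⌈1896/366⌉ − ⌈1783/366⌉ = 6 − 5 = 1
n=16: ⌈(17·113+88)/366⌉ − ⌈(16·113+88)/366⌉ = ⌈2009/366⌉ − ⌈1896/366⌉ = 6 − 6 = 0
n=17: ⌈(18·113+88)/366⌉ − ⌈(17·113+88)/366⌉ = ⌈2122/366⌉ − ⌈2009/366⌉ = 6 − 6 = 0
n=18: ⌈(19·113+88)/366⌉ − ⌈(18·113+88)/366⌉ = ⌈2235/366⌉ − ⌈2122/366⌉ = 7 − 6 = 1
n=19: ⌈(20·113+88)/366⌉ − ⌈(19·113+88)/366⌉ = ⌈2348/366⌉ − ⌈2235/366⌉ = 7 − 7 = 0
n=20: ⌈(21·113+88)/366⌉ − ⌈(20·113+88)/366⌉ = ⌈2461/366⌉ − ⌈2348/366⌉ = 7 − 7 = 0
n=21: ⌈(22·113+88)/366⌉ − ⌈(21·113+88)/366⌉ = ⌈2574/366⌉ − ⌈2461/366⌉ = 8 − 7 = 1
n=22: ⌈(23·113+88)/366⌉ − ⌈(22·113+88)/366⌉ = ⌈2687/366⌉ − ⌈2574/366⌉ = 8 − 8 = 0
n=23: ⌈(24·113+88)/366⌉ − ⌈(23·113+88)/366⌉ = ⌈2800/366⌉ − ⌈2687/366⌉ = 8 − 8 = 0
n=24: ⌈(25·113+88)/366⌉ − ⌈(24·113+88)/366⌉ = ⌈2913/366⌉ − ⌈2800/366⌉ = 8 − 8 = 0
n=25: ⌈(26·113+88)/366⌉ − ⌈(25·113+88)/366⌉ = ⌈3026/366⌉ − ⌈2913/366⌉ = 9 − 8 = 1
n=26: ⌈(27·113+88)/366⌉ − ⌈(26·113+88)/366⌉ = ⌈3139/366⌉ − ⌈3026/366⌉ = 9 − 9 = 0
n=27: ⌈(28·113+88)/366⌉ − ⌈(27·113+88)/366⌉ = ⌈3252/366⌉ − ⌈3139/366⌉ = 9 − 9 = 0
n=28: ⌈(29·113+88)/366⌉ − ⌈(28·113+88)/366⌉ = ⌈3365/366⌉ − ⌈3252/366⌉ = 10 − 9 = 1
n=29: ⌈(30·113+88)/366⌉ − ⌈(29·113+88)/366⌉ = ⌈3478/366⌉ − ⌈3365/366⌉ = 10 − 10 = 0
n=30: ⌈(31·113+88)/366⌉ − ⌈(30·113+88)/366⌉ = ⌈3591/366⌉ − ⌈3478/366⌉ = 10 − 10 = 0
n=31: ⌈(32·113+88)/366⌉ − ⌈(31·113+88)/366⌉ = ⌈3704/366⌉ − ⌈3591/366⌉ = 11 − 10 = 1
n=32: ⌈(33·113+88)/366⌉ − ⌈(32·113+88)/366⌉ = ⌈3817/366⌉ − ⌈3704/366⌉ = 11 − 11 = 0
n=33: ⌈(34·113+88)/366⌉ − ⌈(33·113+88)/366⌉ = ⌈3930/366⌉ − ⌈3817/366⌉ = 11 − 11 = 0
n=34: ⌈(35·113+88)/366⌉ − ⌈(34·113+88)/366⌉ = ⌈4043/366⌉ − ⌈3930/366⌉ = 12 − 11 = 1
n=35: ⌈(36·113+88)/366⌉ − ⌈(35·113+88)/366⌉ = ⌈4156/366⌉ − ⌈4043/366⌉ = 12 − 12 = 0
n=36: ⌈(37·113+88)/366⌉ − ⌈(36·113+88)/366⌉ = ⌈4269/366⌉ − ⌈4156/366⌉ = 12 − 12 = 0
n=37: ⌈(38·113+88)/366⌉ − ⌈(37·113+88)/366⌉ = ⌈4382/366⌉ − ⌈4269/366⌉ = 12 − 12 = 0
n=38: ⌈(39·113+88)/366⌉ − ⌈(38·113+88)/366⌉ = ⌈4495/366⌉ − ⌈4382/366⌉ = 13 − 12 = 1
n=39: ⌈(40·113+88)/366⌉ − ⌈(39·113+88)/366⌉ = ⌈4608/366⌉ − ⌈4495/366⌉ = 13 − 13 = 0
n=40: ⌈(41·113+88)/366⌉ − ⌈(40·113+88)/366⌉ = ⌈4721/366⌉ − ⌈4608/366⌉ = 13 − 13 = 0
n=41: ⌈(42·113+88)/366⌉ − ⌈(41·113+88)/366⌉ = ⌈4834/366⌉ − ⌈4721/366⌉ = 14 − 13 = 1
n=42: ⌈(43·113+88)/366⌉ − ⌈(42·113+88)/366⌉ = ⌈4947/366⌉ − ⌈4834/366⌉ = 14 − 14 = 0
n=43: ⌈(44·113+88)/366⌉ − ⌈(43·113+88)/366⌉ = ⌈5060/366⌉ − ⌈4947/366⌉ = 14 − 14 = 0
n=44: ⌈(45·113+88)/366⌉ − ⌈(44·113+88)/366⌉ = ⌈5173/366⌉ − ⌈5060/366⌉ = 15 − 14 = 1
n=45: ⌈(46·113+88)/366⌉ − ⌈(45·113+88)/366⌉ = ⌈5286/366⌉ − ⌈5173/366⌉ = 15 − 15 = 0
n=46: ⌈(47·113+88)/366⌉ − ⌈(46·113+88)/366⌉ = ⌈5399/366⌉ − ⌈5286/366⌉ = 15 − 15 = 0
n=47: ⌈(48·113+88)/366⌉ − ⌈(47·113+88)/366⌉ = ⌈5512/366⌉ − ⌈5399/366⌉ = 16 − 15 = 1
n=48: ⌈(49·113+88)/366⌉ − ⌈(48·113+88)/366⌉ = ⌈5625/366⌉ − ⌈5512/366⌉ = 16 − 16 = 0
n=49: ⌈(50·113+88)/366⌉ − ⌈(49·113+88)/366⌉ = ⌈5738/366⌉ − ⌈5625/366⌉ = 16 − 16 = 0
n=50: ⌈(51·113+88)/366⌉ − ⌈(50·113+88)/366⌉ = ⌈5851/366⌉ − ⌈5738/366⌉ = 16 − 16 = 0
n=51: ⌈(52·113+88)/366⌉ − ⌈(51·113+88)/366⌉ = ⌈5964/366⌉ − ⌈5851/366⌉ = 17 − 16 = 1
n=52: ⌈(53·113+88)/366⌉ − ⌈(52·113+88)/366⌉ = ⌈6077/366⌉ − ⌈5964/366⌉ = 17 − 17 = 0
n=53: ⌈(54·113+88)/366⌉ − ⌈(53·113+88)/366⌉ = ⌈6190/366⌉ − ⌈6077/366⌉ = 17 − 17 = 0
n=54: ⌈(55·113+88)/366⌉ − ⌈(54·113+88)/366⌉ = ⌈6303/366⌉ − ⌈6190/366⌉ = 18 − 17 = 1
n=55: ⌈(56·113+88)/366⌉ − ⌈(55·113+88)/366⌉ = ⌈6416/366⌉ − ⌈6303/366⌉ = 18 − 18 = 0
n=56: ⌈(57·113+88)/366⌉ − ⌈(56·113+88)/366⌉ = ⌈6529/366⌉ − ⌈6416/366⌉ = 18 − 18 = 0
n=57: ⌈(58·113+88)/366⌉ − ⌈(57·113+88)/366⌉ = ⌈6642/366⌉ − ⌈6529/366⌉ = 19 − 18 = 1
n=58: ⌈(59·113+88)/366⌉ − ⌈(58·113+88)/366⌉ = ⌈6755/366⌉ − ⌈6642/366⌉ = 19 − 19 = 0
n=59: ⌈(60·113+88)/366⌉ − ⌈(59·113+88)/366⌉ = ⌈6868/366⌉ − ⌈6755/366⌉ = 19 − 19 = 0
n=60: ⌈(61·113+88)/366⌉ − ⌈(60·113+88)/366⌉ = ⌈6981/366⌉ − ⌈6868/366⌉ = 20 − 19 = 1
n=61: ⌈(62·113+88)/366⌉ − ⌈(61·113+88)/366⌉ = ⌈7094/366⌉ − ⌈6981/366⌉ = 20 − 20 = 0
n=62: ⌈(63·113+88)/366⌉ − ⌈(62·113+88)/366⌉ = ⌈7207/366⌉ − ⌈7094/366⌉ = 20 − 20 = 0
n=63: ⌈(64·113+88)/366⌉ − ⌈(63·113+88)/366⌉ = ⌈7320/366⌉ − ⌈7207/366⌉ = 20 − 20 = 0
n=64: ⌈(65·113+88)/366⌉ − ⌈(64·113+88)/366⌉ = ⌈7433/366⌉ − ⌈7320/366⌉ = 21 − 20 = 1
n=65: ⌈(66·113+88)/366⌉ − ⌈(65·113+88)/366⌉ = ⌈7546/366⌉ − ⌈7433/366⌉ = 21 − 21 = 0
n=66: ⌈(67·113+88)/366⌉ − ⌈(66·113+88)/366⌉ = ⌈7659/366⌉ − ⌈7546/366⌉ = 21 − 21 = 0
n=67: ⌈(68·113+88)/366⌉ − ⌈(67·113+88)/366⌉ = ⌈7772/366⌉ − ⌈7659/366⌉ = 22 − 21 = 1
n=68: ⌈(69·113+88)/366⌉ − ⌈(68·113+88)/366⌉ = ⌈7885/366⌉ − ⌈7772/366⌉ = 22 − 22 = 0
n=69: ⌈(70·113+88)/366⌉ − ⌈(69·113+88)/366⌉ = ⌈7998/366⌉ − ⌈7885/366⌉ = 22 − 22 = 0
n=70: ⌈(71·113+88)/366⌉ − ⌈(70·113+88)/366⌉ = ⌈8111/366⌉ − ⌈7998/366⌉ = 23 − 22 = 1
n=71: ⌈(72·113+88)/366⌉ − ⌈(71·113+88)/366⌉ = ⌈8224/366⌉ − ⌈8111/366⌉ = 23 − 23 = 0
n=72: ⌈(73·113+88)/366⌉ − ⌈(72·113+88)/366⌉ = ⌈8337/366⌉ − ⌈8224/366⌉ = 23 − 23 = 0
n=73: ⌈(74·113+88)/366⌉ − ⌈(73·113+88)/366⌉ = ⌈8450/366⌉ − ⌈8337/366⌉ = 24 − 23 = 1
n=74: ⌈(75·113+88)/366⌉ − ⌈(74·113+88)/366⌉ = ⌈8563/366⌉ − ⌈8450/366⌉ = 24 − 24 = 0
n=75: ⌈(76·113+88)/366⌉ − ⌈(75·113+88)/366⌉ = ⌈8676/366⌉ − ⌈8563/366⌉ = 24 − 24 = 0
n=76: ⌈(77·113+88)/366⌉ − ⌈(76·113+88)/366⌉ = ⌈8789/366⌉ − ⌈8676/366⌉ = 25 − 24 = 1
n=77: ⌈(78·113+88)/366⌉ − ⌈(77·113+88)/366⌉ = ⌈8902/366⌉ − ⌈8789/366⌉ = 25 − 25 = 0
n=78: ⌈(79·113+88)/366⌉ − ⌈(78·113+88)/366⌉ = ⌈9015/366⌉ − ⌈8902/366⌉ = 25 − 25 = 0
n=79: ⌈(80·113+88)/366⌉ − ⌈(79·113+88)/366⌉ = ⌈9128/366⌉ − ⌈9015/366⌉ = 25 − 25 = 0
n=80: ⌈(81·113+88)/366⌉ − ⌈(80·113+88)/366⌉ = ⌈9241/366⌉ − ⌈9128/366⌉ = 26 − 25 = 1
n=81: ⌈(82·113+88)/366⌉ − ⌈(81·113+88)/366⌉ = ⌈9354/366⌉ − ⌈9241/366⌉ = 26 − 26 = 0
n=82: ⌈(83·113+88)/366⌉ − ⌈(82·113+88)/366⌉ = ⌈9467/366⌉ − ⌈9354/366⌉ = 26 − 26 = 0
n=83: ⌈(84·113+88)/366⌉ − ⌈(83·113+88)/366⌉ = ⌈9580/366⌉ − ⌈9467/366⌉ = 27 − 26 = 1
n=84: ⌈(85·113+88)/366⌉ − ⌈(84·113+88)/366⌉ = ⌈9693/366⌉ − ⌈9580/366⌉ = 27 − 27 = 0
n=85: ⌈(86·113+88)/366⌉ − ⌈(85·113+88)/366⌉ = ⌈9806/366⌉ − ⌈9693/366⌉ = 27 − 27 = 0
n=86: ⌈(87·113+88)/366⌉ − ⌈(86·113+88)/366⌉ = ⌈9919/366⌉ − ⌈9806/366⌉ = 28 − 27 = 1
n=87: ⌈(88·113+88)/366⌉ − ⌈(87·113+88)/366⌉ = ⌈10032/366⌉ − ⌈9919/366⌉ = 28 − 28 = 0
n=88: ⌈(89·113+88)/366⌉ − ⌈(88·113+88)/366⌉ = ⌈10145/366⌉ − ⌈10032/366⌉ = 28 − 28 = 0
n=89: ⌈(90·113+88)/366⌉ − ⌈(89·113+88)/366⌉ = ⌈10258/366⌉ − ⌈10145/366⌉ = 29 − 28 = 1
n=90: ⌈(91·113+88)/366⌉ − ⌈(90·113+88)/366⌉ = ⌈10371/366⌉ − ⌈10258/366⌉ = 29 − 29 = 0
n=91: ⌈(92·113+88)/366⌉ − ⌈(91·113+88)/366⌉ = ⌈10484/366⌉ − ⌈10371/366⌉ = 29 − 29 = 0
n=92: ⌈(93·113+88)/366⌉ − ⌈(92·113+88)/366⌉ = ⌈10597/366⌉ − ⌈10484/366⌉ = 29 − 29 = 0
n=93: ⌈(94·113+88)/366⌉ − ⌈(93·113+88)/366⌉ = ⌈10710/366⌉ − ⌈10597/366⌉ = 30 − 29 = 1
n=94: ⌈(95·113+88)/366⌉ − ⌈(94·113+88)/366⌉ = ⌈10823/366⌉ − ⌈10710/366⌉ = 30 − 30 = 0
n=95: ⌈(96·113+88)/366⌉ − ⌈(95·113+88)/366⌉ = ⌈10936/366⌉ − ⌈10823/366⌉ = 30 − 30 = 0

001001001000100100100100010010010010001001001001000100100100100010010010010010001001001001000100


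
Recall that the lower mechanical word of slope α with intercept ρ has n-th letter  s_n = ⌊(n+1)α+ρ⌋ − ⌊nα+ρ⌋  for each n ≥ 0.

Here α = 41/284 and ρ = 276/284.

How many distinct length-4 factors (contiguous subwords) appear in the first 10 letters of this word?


5

t_n = ⌊(n·41+276)/284⌋ for n = 0 … 10:
  n=0…9: ⌊276/284⌋=0 ⌊317/284⌋=1 ⌊358/284⌋=1 ⌊399/284⌋=1 ⌊440/284⌋=1 ⌊481/284⌋=1 ⌊522/284⌋=1 ⌊563/284⌋=1 ⌊604/284⌋=2 ⌊645/284⌋=2
  n=10: ⌊686/284⌋=2
s_n = t_(n+1) − t_n for n = 0 … 9 gives
prefix = 1000000100
slide a length-4 window over [0..3] … [6..9] (7 windows); first occurrence of each distinct factor:
  [  0..  3] 1000
  [  1..  4] 0000
  [  4..  7] 0001
  [  5..  8] 0010
  [  6..  9] 0100
  (the other 2 windows repeat one of these)
distinct factors: {0000, 0001, 0010, 0100, 1000}
count = 5  (Sturmian bound for length 4 is 5)


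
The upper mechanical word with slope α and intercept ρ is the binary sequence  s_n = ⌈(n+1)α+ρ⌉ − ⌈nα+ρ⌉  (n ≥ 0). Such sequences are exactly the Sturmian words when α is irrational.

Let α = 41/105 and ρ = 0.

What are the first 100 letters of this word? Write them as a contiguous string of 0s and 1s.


n=0: ⌈(1·41)/105⌉ − ⌈(0·41)/105⌉ = ⌈41/105⌉ − ⌈0/105⌉ = 1 − 0 = 1
n=1: ⌈(2·41)/105⌉ − ⌈(1·41)/105⌉ = ⌈82/105⌉ − ⌈41/105⌉ = 1 − 1 = 0
n=2: ⌈(3·41)/105⌉ − ⌈(2·41)/105⌉ = ⌈123/105⌉ − ⌈82/105⌉ = 2 − 1 = 1
n=3: ⌈(4·41)/105⌉ − ⌈(3·41)/105⌉ = ⌈164/105⌉ − ⌈123/105⌉ = 2 − 2 = 0
n=4: ⌈(5·41)/105⌉ − ⌈(4·41)/105⌉ = ⌈205/105⌉ − ⌈164/105⌉ = 2 − 2 = 0
n=5: ⌈(6·41)/105⌉ − ⌈(5·41)/105⌉ = ⌈246/105⌉ − ⌈205/105⌉ = 3 − 2 = 1
n=6: ⌈(7·41)/105⌉ − ⌈(6·41)/105⌉ = ⌈287/105⌉ − ⌈246/105⌉ = 3 − 3 = 0
n=7: ⌈(8·41)/105⌉ − ⌈(7·41)/105⌉ = ⌈328/105⌉ − ⌈287/105⌉ = 4 − 3 = 1
n=8: ⌈(9·41)/105⌉ − ⌈(8·41)/105⌉ = ⌈369/105⌉ − ⌈328/105⌉ = 4 − 4 = 0
n=9: ⌈(10·41)/105⌉ − ⌈(9·41)/105⌉ = ⌈410/105⌉ − ⌈369/105⌉ = 4 − 4 = 0
n=10: ⌈(11·41)/105⌉ − ⌈(10·41)/105⌉ = ⌈451/105⌉ − ⌈410/105⌉ = 5 − 4 = 1
n=11: ⌈(12·41)/105⌉ − ⌈(11·41)/105⌉ = ⌈492/105⌉ − ⌈451/105⌉ = 5 − 5 = 0
n=12: ⌈(13·41)/105⌉ − ⌈(12·41)/105⌉ = ⌈533/105⌉ − ⌈492/105⌉ = 6 − 5 = 1
n=13: ⌈(14·41)/105⌉ − ⌈(13·41)/105⌉ = ⌈574/105⌉ − ⌈533/105⌉ = 6 − 6 = 0
n=14: ⌈(15·41)/105⌉ − ⌈(14·41)/105⌉ = ⌈615/105⌉ − ⌈574/105⌉ = 6 − 6 = 0
n=15: ⌈(16·41)/105⌉ − ⌈(15·41)/105⌉ = ⌈656/105⌉ − ⌈615/105⌉ = 7 − 6 = 1
n=16: ⌈(17·41)/105⌉ − ⌈(16·41)/105⌉ = ⌈697/105⌉ − ⌈656/105⌉ = 7 − 7 = 0
n=17: ⌈(18·41)/105⌉ − ⌈(17·41)/105⌉ = ⌈738/105⌉ − ⌈697/105⌉ = 8 − 7 = 1
n=18: ⌈(19·41)/105⌉ − ⌈(18·41)/105⌉ = ⌈779/105⌉ − ⌈738/105⌉ = 8 − 8 = 0
n=19: ⌈(20·41)/105⌉ − ⌈(19·41)/105⌉ = ⌈820/105⌉ − ⌈779/105⌉ = 8 − 8 = 0
n=20: ⌈(21·41)/105⌉ − ⌈(20·41)/105⌉ = ⌈861/105⌉ − ⌈820/105⌉ = 9 − 8 = 1
n=21: ⌈(22·41)/105⌉ − ⌈(21·41)/105⌉ = ⌈902/105⌉ − ⌈861/105⌉ = 9 − 9 = 0
n=22: ⌈(23·41)/105⌉ − ⌈(22·41)/105⌉ = ⌈943/105⌉ − ⌈902/105⌉ = 9 − 9 = 0
n=23: ⌈(24·41)/105⌉ − ⌈(23·41)/105⌉ = ⌈984/105⌉ − ⌈943/105⌉ = 10 − 9 = 1
n=24: ⌈(25·41)/105⌉ − ⌈(24·41)/105⌉ = ⌈1025/105⌉ − ⌈984/105⌉ = 10 − 10 = 0
n=25: ⌈(26·41)/105⌉ − ⌈(25·41)/105⌉ = ⌈1066/105⌉ − ⌈1025/105⌉ = 11 − 10 = 1
n=26: ⌈(27·41)/105⌉ − ⌈(26·41)/105⌉ = ⌈1107/105⌉ − ⌈1066/105⌉ = 11 − 11 = 0
n=27: ⌈(28·41)/105⌉ − ⌈(27·41)/105⌉ = ⌈1148/105⌉ − ⌈1107/105⌉ = 11 − 11 = 0
n=28: ⌈(29·41)/105⌉ − ⌈(28·41)/105⌉ = ⌈1189/105⌉ − ⌈1148/105⌉ = 12 − 11 = 1
n=29: ⌈(30·41)/105⌉ − ⌈(29·41)/105⌉ = ⌈1230/105⌉ − ⌈1189/105⌉ = 12 − 12 = 0
n=30: ⌈(31·41)/105⌉ − ⌈(30·41)/105⌉ = ⌈1271/105⌉ − ⌈1230/105⌉ = 13 − 12 = 1
n=31: ⌈(32·41)/105⌉ − ⌈(31·41)/105⌉ = ⌈1312/105⌉ − ⌈1271/105⌉ = 13 − 13 = 0
n=32: ⌈(33·41)/105⌉ − ⌈(32·41)/105⌉ = ⌈1353/105⌉ − ⌈1312/105⌉ = 13 − 13 = 0
n=33: ⌈(34·41)/105⌉ − ⌈(33·41)/105⌉ = ⌈1394/105⌉ − ⌈1353/105⌉ = 14 − 13 = 1
n=34: ⌈(35·41)/105⌉ − ⌈(34·41)/105⌉ = ⌈1435/105⌉ − ⌈1394/105⌉ = 14 − 14 = 0
n=35: ⌈(36·41)/105⌉ − ⌈(35·41)/105⌉ = ⌈1476/105⌉ − ⌈1435/105⌉ = 15 − 14 = 1
n=36: ⌈(37·41)/105⌉ − ⌈(36·41)/105⌉ = ⌈1517/105⌉ − ⌈1476/105⌉ = 15 − 15 = 0
n=37: ⌈(38·41)/105⌉ − ⌈(37·41)/105⌉ = ⌈1558/105⌉ − ⌈1517/105⌉ = 15 − 15 = 0
n=38: ⌈(39·41)/105⌉ − ⌈(38·41)/105⌉ = ⌈1599/105⌉ − ⌈1558/105⌉ = 16 − 15 = 1
n=39: ⌈(40·41)/105⌉ − ⌈(39·41)/105⌉ = ⌈1640/105⌉ − ⌈1599/105⌉ = 16 − 16 = 0
n=40: ⌈(41·41)/105⌉ − ⌈(40·41)/105⌉ = ⌈1681/105⌉ − ⌈1640/105⌉ = 17 − 16 = 1
n=41: ⌈(42·41)/105⌉ − ⌈(41·41)/105⌉ = ⌈1722/105⌉ − ⌈1681/105⌉ = 17 − 17 = 0
n=42: ⌈(43·41)/105⌉ − ⌈(42·41)/105⌉ = ⌈1763/105⌉ − ⌈1722/105⌉ = 17 − 17 = 0
n=43: ⌈(44·41)/105⌉ − ⌈(43·41)/105⌉ = ⌈1804/105⌉ − ⌈1763/105⌉ = 18 − 17 = 1
n=44: ⌈(45·41)/105⌉ − ⌈(44·41)/105⌉ = ⌈1845/105⌉ − ⌈1804/105⌉ = 18 − 18 = 0
n=45: ⌈(46·41)/105⌉ − ⌈(45·41)/105⌉ = ⌈1886/105⌉ − ⌈1845/105⌉ = 18 − 18 = 0
n=46: ⌈(47·41)/105⌉ − ⌈(46·41)/105⌉ = ⌈1927/105⌉ − ⌈1886/105⌉ = 19 − 18 = 1
n=47: ⌈(48·41)/105⌉ − ⌈(47·41)/105⌉ = ⌈1968/105⌉ − ⌈1927/105⌉ = 19 − 19 = 0
n=48: ⌈(49·41)/105⌉ − ⌈(48·41)/105⌉ = ⌈2009/105⌉ − ⌈1968/105⌉ = 20 − 19 = 1
n=49: ⌈(50·41)/105⌉ − ⌈(49·41)/105⌉ = ⌈2050/105⌉ − ⌈2009/105⌉ = 20 − 20 = 0
n=50: ⌈(51·41)/105⌉ − ⌈(50·41)/105⌉ = ⌈2091/105⌉ − ⌈2050/105⌉ = 20 − 20 = 0
n=51: ⌈(52·41)/105⌉ − ⌈(51·41)/105⌉ = ⌈2132/105⌉ − ⌈2091/105⌉ = 21 − 20 = 1
n=52: ⌈(53·41)/105⌉ − ⌈(52·41)/105⌉ = ⌈2173/105⌉ − ⌈2132/105⌉ = 21 − 21 = 0
n=53: ⌈(54·41)/105⌉ − ⌈(53·41)/105⌉ = ⌈2214/105⌉ − ⌈2173/105⌉ = 22 − 21 = 1
n=54: ⌈(55·41)/105⌉ − ⌈(54·41)/105⌉ = ⌈2255/105⌉ − ⌈2214/105⌉ = 22 − 22 = 0
n=55: ⌈(56·41)/105⌉ − ⌈(55·41)/105⌉ = ⌈2296/105⌉ − ⌈2255/105⌉ = 22 − 22 = 0
n=56: ⌈(57·41)/105⌉ − ⌈(56·41)/105⌉ = ⌈2337/105⌉ − ⌈2296/105⌉ = 23 − 22 = 1
n=57: ⌈(58·41)/105⌉ − ⌈(57·41)/105⌉ = ⌈2378/105⌉ − ⌈2337/105⌉ = 23 − 23 = 0
n=58: ⌈(59·41)/105⌉ − ⌈(58·41)/105⌉ = ⌈2419/105⌉ − ⌈2378/105⌉ = 24 − 23 = 1
n=59: ⌈(60·41)/105⌉ − ⌈(59·41)/105⌉ = ⌈2460/105⌉ − ⌈2419/105⌉ = 24 − 24 = 0
n=60: ⌈(61·41)/105⌉ − ⌈(60·41)/105⌉ = ⌈2501/105⌉ − ⌈2460/105⌉ = 24 − 24 = 0
n=61: ⌈(62·41)/105⌉ − ⌈(61·41)/105⌉ = ⌈2542/105⌉ − ⌈2501/105⌉ = 25 − 24 = 1
n=62: ⌈(63·41)/105⌉ − ⌈(62·41)/105⌉ = ⌈2583/105⌉ − ⌈2542/105⌉ = 25 − 25 = 0
n=63: ⌈(64·41)/105⌉ − ⌈(63·41)/105⌉ = ⌈2624/105⌉ − ⌈2583/105⌉ = 25 − 25 = 0
n=64: ⌈(65·41)/105⌉ − ⌈(64·41)/105⌉ = ⌈2665/105⌉ − ⌈2624/105⌉ = 26 − 25 = 1
n=65: ⌈(66·41)/105⌉ − ⌈(65·41)/105⌉ = ⌈2706/105⌉ − ⌈2665/105⌉ = 26 − 26 = 0
n=66: ⌈(67·41)/105⌉ − ⌈(66·41)/105⌉ = ⌈2747/105⌉ − ⌈2706/105⌉ = 27 − 26 = 1
n=67: ⌈(68·41)/105⌉ − ⌈(67·41)/105⌉ = ⌈2788/105⌉ − ⌈2747/105⌉ = 27 − 27 = 0
n=68: ⌈(69·41)/105⌉ − ⌈(68·41)/105⌉ = ⌈2829/105⌉ − ⌈2788/105⌉ = 27 − 27 = 0
n=69: ⌈(70·41)/105⌉ − ⌈(69·41)/105⌉ = ⌈2870/105⌉ − ⌈2829/105⌉ = 28 − 27 = 1
n=70: ⌈(71·41)/105⌉ − ⌈(70·41)/105⌉ = ⌈2911/105⌉ − ⌈2870/105⌉ = 28 − 28 = 0
n=71: ⌈(72·41)/105⌉ − ⌈(71·41)/105⌉ = ⌈2952/105⌉ − ⌈2911/105⌉ = 29 − 28 = 1
n=72: ⌈(73·41)/105⌉ − ⌈(72·41)/105⌉ = ⌈2993/105⌉ − ⌈2952/105⌉ = 29 − 29 = 0
n=73: ⌈(74·41)/105⌉ − ⌈(73·41)/105⌉ = ⌈3034/105⌉ − ⌈2993/105⌉ = 29 − 29 = 0
n=74: ⌈(75·41)/105⌉ − ⌈(74·41)/105⌉ = ⌈3075/105⌉ − ⌈3034/105⌉ = 30 − 29 = 1
n=75: ⌈(76·41)/105⌉ − ⌈(75·41)/105⌉ = ⌈3116/105⌉ − ⌈3075/105⌉ = 30 − 30 = 0
n=76: ⌈(77·41)/105⌉ − ⌈(76·41)/105⌉ = ⌈3157/105⌉ − ⌈3116/105⌉ = 31 − 30 = 1
n=77: ⌈(78·41)/105⌉ − ⌈(77·41)/105⌉ = ⌈3198/105⌉ − ⌈3157/105⌉ = 31 − 31 = 0
n=78: ⌈(79·41)/105⌉ − ⌈(78·41)/105⌉ = ⌈3239/105⌉ − ⌈3198/105⌉ = 31 − 31 = 0
n=79: ⌈(80·41)/105⌉ − ⌈(79·41)/105⌉ = ⌈3280/105⌉ − ⌈3239/105⌉ = 32 − 31 = 1
n=80: ⌈(81·41)/105⌉ − ⌈(80·41)/105⌉ = ⌈3321/105⌉ − ⌈3280/105⌉ = 32 − 32 = 0
n=81: ⌈(82·41)/105⌉ − ⌈(81·41)/105⌉ = ⌈3362/105⌉ − ⌈3321/105⌉ = 33 − 32 = 1
n=82: ⌈(83·41)/105⌉ − ⌈(82·41)/105⌉ = ⌈3403/105⌉ − ⌈3362/105⌉ = 33 − 33 = 0
n=83: ⌈(84·41)/105⌉ − ⌈(83·41)/105⌉ = ⌈3444/105⌉ − ⌈3403/105⌉ = 33 − 33 = 0
n=84: ⌈(85·41)/105⌉ − ⌈(84·41)/105⌉ = ⌈3485/105⌉ − ⌈3444/105⌉ = 34 − 33 = 1
n=85: ⌈(86·41)/105⌉ − ⌈(85·41)/105⌉ = ⌈3526/105⌉ − ⌈3485/105⌉ = 34 − 34 = 0
n=86: ⌈(87·41)/105⌉ − ⌈(86·41)/105⌉ = ⌈3567/105⌉ − ⌈3526/105⌉ = 34 − 34 = 0
n=87: ⌈(88·41)/105⌉ − ⌈(87·41)/105⌉ = ⌈3608/105⌉ − ⌈3567/105⌉ = 35 − 34 = 1
n=88: ⌈(89·41)/105⌉ − ⌈(88·41)/105⌉ = ⌈3649/105⌉ − ⌈3608/105⌉ = 35 − 35 = 0
n=89: ⌈(90·41)/105⌉ − ⌈(89·41)/105⌉ = ⌈3690/105⌉ − ⌈3649/105⌉ = 36 − 35 = 1
n=90: ⌈(91·41)/105⌉ − ⌈(90·41)/105⌉ = ⌈3731/105⌉ − ⌈3690/105⌉ = 36 − 36 = 0
n=91: ⌈(92·41)/105⌉ − ⌈(91·41)/105⌉ = ⌈3772/105⌉ − ⌈3731/105⌉ = 36 − 36 = 0
n=92: ⌈(93·41)/105⌉ − ⌈(92·41)/105⌉ = ⌈3813/105⌉ − ⌈3772/105⌉ = 37 − 36 = 1
n=93: ⌈(94·41)/105⌉ − ⌈(93·41)/105⌉ = ⌈3854/105⌉ − ⌈3813/105⌉ = 37 − 37 = 0
n=94: ⌈(95·41)/105⌉ − ⌈(94·41)/105⌉ = ⌈3895/105⌉ − ⌈3854/105⌉ = 38 − 37 = 1
n=95: ⌈(96·41)/105⌉ − ⌈(95·41)/105⌉ = ⌈3936/105⌉ − ⌈3895/105⌉ = 38 − 38 = 0
n=96: ⌈(97·41)/105⌉ − ⌈(96·41)/105⌉ = ⌈3977/105⌉ − ⌈3936/105⌉ = 38 − 38 = 0
n=97: ⌈(98·41)/105⌉ − ⌈(97·41)/105⌉ = ⌈4018/105⌉ − ⌈3977/105⌉ = 39 − 38 = 1
n=98: ⌈(99·41)/105⌉ − ⌈(98·41)/105⌉ = ⌈4059/105⌉ − ⌈4018/105⌉ = 39 − 39 = 0
n=99: ⌈(100·41)/105⌉ − ⌈(99·41)/105⌉ = ⌈4100/105⌉ − ⌈4059/105⌉ = 40 − 39 = 1

1010010100101001010010010100101001010010100100101001010010100100101001010010100101001001010010100101


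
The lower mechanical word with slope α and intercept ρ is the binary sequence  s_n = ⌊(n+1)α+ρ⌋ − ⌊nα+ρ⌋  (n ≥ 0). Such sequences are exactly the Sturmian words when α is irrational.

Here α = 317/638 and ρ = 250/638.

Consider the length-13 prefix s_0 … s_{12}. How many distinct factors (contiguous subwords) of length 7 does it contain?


t_n = ⌊(n·317+250)/638⌋ for n = 0 … 13:
  n=0…9: ⌊250/638⌋=0 ⌊567/638⌋=0 ⌊884/638⌋=1 ⌊1201/638⌋=1 ⌊1518/638⌋=2 ⌊1835/638⌋=2 ⌊2152/638⌋=3 ⌊2469/638⌋=3 ⌊2786/638⌋=4 ⌊3103/638⌋=4
  n=10…13: ⌊3420/638⌋=5 ⌊3737/638⌋=5 ⌊4054/638⌋=6 ⌊4371/638⌋=6
s_n = t_(n+1) − t_n for n = 0 … 12 gives
prefix = 0101010101010
slide a length-7 window over [0..6] … [6..12] (7 windows); first occurrence of each distinct factor:
  [  0..  6] 0101010
  [  1..  7] 1010101
  (the other 5 windows repeat one of these)
distinct factors: {0101010, 1010101}
count = 2  (Sturmian bound for length 7 is 8)

2


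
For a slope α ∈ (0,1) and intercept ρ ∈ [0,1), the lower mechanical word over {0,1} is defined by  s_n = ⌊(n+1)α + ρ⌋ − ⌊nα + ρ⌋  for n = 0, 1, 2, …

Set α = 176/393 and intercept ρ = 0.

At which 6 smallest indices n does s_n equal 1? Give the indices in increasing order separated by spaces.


n=0: ⌊176/393⌋−⌊0/393⌋ = 0−0 = 0
n=1: ⌊352/393⌋−⌊176/393⌋ = 0−0 = 0
n=2: ⌊528/393⌋−⌊352/393⌋ = 1−0 = 1  ← one
n=3: ⌊704/393⌋−⌊528/393⌋ = 1−1 = 0
n=4: ⌊880/393⌋−⌊704/393⌋ = 2−1 = 1  ← one
n=5: ⌊1056/393⌋−⌊880/393⌋ = 2−2 = 0
n=6: ⌊1232/393⌋−⌊1056/393⌋ = 3−2 = 1  ← one
n=7: ⌊1408/393⌋−⌊1232/393⌋ = 3−3 = 0
n=8: ⌊1584/393⌋−⌊1408/393⌋ = 4−3 = 1  ← one
n=9: ⌊1760/393⌋−⌊1584/393⌋ = 4−4 = 0
n=10: ⌊1936/393⌋−⌊1760/393⌋ = 4−4 = 0
n=11: ⌊2112/393⌋−⌊1936/393⌋ = 5−4 = 1  ← one
n=12: ⌊2288/393⌋−⌊2112/393⌋ = 5−5 = 0
n=13: ⌊2464/393⌋−⌊2288/393⌋ = 6−5 = 1  ← one
positions of the first 6 ones: 2 4 6 8 11 13

2 4 6 8 11 13


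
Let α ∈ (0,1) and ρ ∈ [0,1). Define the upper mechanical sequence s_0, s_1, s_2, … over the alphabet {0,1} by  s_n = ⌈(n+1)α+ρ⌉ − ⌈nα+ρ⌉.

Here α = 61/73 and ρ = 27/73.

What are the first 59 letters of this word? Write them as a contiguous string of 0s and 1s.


n=0: ⌈(1·61+27)/73⌉ − ⌈(0·61+27)/73⌉ = ⌈88/73⌉ − ⌈27/73⌉ = 2 − 1 = 1
n=1: ⌈(2·61+27)/73⌉ − ⌈(1·61+27)/73⌉ = ⌈149/73⌉ − ⌈88/73⌉ = 3 − 2 = 1
n=2: ⌈(3·61+27)/73⌉ − ⌈(2·61+27)/73⌉ = ⌈210/73⌉ − ⌈149/73⌉ = 3 − 3 = 0
n=3: ⌈(4·61+27)/73⌉ − ⌈(3·61+27)/73⌉ = ⌈271/73⌉ − ⌈210/73⌉ = 4 − 3 = 1
n=4: ⌈(5·61+27)/73⌉ − ⌈(4·61+27)/73⌉ = ⌈332/73⌉ − ⌈271/73⌉ = 5 − 4 = 1
n=5: ⌈(6·61+27)/73⌉ − ⌈(5·61+27)/73⌉ = ⌈393/73⌉ − ⌈332/73⌉ = 6 − 5 = 1
n=6: ⌈(7·61+27)/73⌉ − ⌈(6·61+27)/73⌉ = ⌈454/73⌉ − ⌈393/73⌉ = 7 − 6 = 1
n=7: ⌈(8·61+27)/73⌉ − ⌈(7·61+27)/73⌉ = ⌈515/73⌉ − ⌈454/73⌉ = 8 − 7 = 1
n=8: ⌈(9·61+27)/73⌉ − ⌈(8·61+27)/73⌉ = ⌈576/73⌉ − ⌈515/73⌉ = 8 − 8 = 0
n=9: ⌈(10·61+27)/73⌉ − ⌈(9·61+27)/73⌉ = ⌈637/73⌉ − ⌈576/73⌉ = 9 − 8 = 1
n=10: ⌈(11·61+27)/73⌉ − ⌈(10·61+27)/73⌉ = ⌈698/73⌉ − ⌈637/73⌉ = 10 − 9 = 1
n=11: ⌈(12·61+27)/73⌉ − ⌈(11·61+27)/73⌉ = ⌈759/73⌉ − ⌈698/73⌉ = 11 − 10 = 1
n=12: ⌈(13·61+27)/73⌉ − ⌈(12·61+27)/73⌉ = ⌈820/73⌉ − ⌈759/73⌉ = 12 − 11 = 1
n=13: ⌈(14·61+27)/73⌉ − ⌈(13·61+27)/73⌉ = ⌈881/73⌉ − ⌈820/73⌉ = 13 − 12 = 1
n=14: ⌈(15·61+27)/73⌉ − ⌈(14·61+27)/73⌉ = ⌈942/73⌉ − ⌈881/73⌉ = 13 − 13 = 0
n=15: ⌈(16·61+27)/73⌉ − ⌈(15·61+27)/73⌉ = ⌈1003/73⌉ − ⌈942/73⌉ = 14 − 13 = 1
n=16: ⌈(17·61+27)/73⌉ − ⌈(16·61+27)/73⌉ = ⌈1064/73⌉ − ⌈1003/73⌉ = 15 − 14 = 1
n=17: ⌈(18·61+27)/73⌉ − ⌈(17·61+27)/73⌉ = ⌈1125/73⌉ − ⌈1064/73⌉ = 16 − 15 = 1
n=18: ⌈(19·61+27)/73⌉ − ⌈(18·61+27)/73⌉ = ⌈1186/73⌉ − ⌈1125/73⌉ = 17 − 16 = 1
n=19: ⌈(20·61+27)/73⌉ − ⌈(19·61+27)/73⌉ = ⌈1247/73⌉ − ⌈1186/73⌉ = 18 − 17 = 1
n=20: ⌈(21·61+27)/73⌉ − ⌈(20·61+27)/73⌉ = ⌈1308/73⌉ − ⌈1247/73⌉ = 18 − 18 = 0
n=21: ⌈(22·61+27)/73⌉ − ⌈(21·61+27)/73⌉ = ⌈1369/73⌉ − ⌈1308/73⌉ = 19 − 18 = 1
n=22: ⌈(23·61+27)/73⌉ − ⌈(22·61+27)/73⌉ = ⌈1430/73⌉ − ⌈1369/73⌉ = 20 − 19 = 1
n=23: ⌈(24·61+27)/73⌉ − ⌈(23·61+27)/73⌉ = ⌈1491/73⌉ − ⌈1430/73⌉ = 21 − 20 = 1
n=24: ⌈(25·61+27)/73⌉ − ⌈(24·61+27)/73⌉ = ⌈1552/73⌉ − ⌈1491/73⌉ = 22 − 21 = 1
n=25: ⌈(26·61+27)/73⌉ − ⌈(25·61+27)/73⌉ = ⌈1613/73⌉ − ⌈1552/73⌉ = 23 − 22 = 1
n=26: ⌈(27·61+27)/73⌉ − ⌈(26·61+27)/73⌉ = ⌈1674/73⌉ − ⌈1613/73⌉ = 23 − 23 = 0
n=27: ⌈(28·61+27)/73⌉ − ⌈(27·61+27)/73⌉ = ⌈1735/73⌉ − ⌈1674/73⌉ = 24 − 23 = 1
n=28: ⌈(29·61+27)/73⌉ − ⌈(28·61+27)/73⌉ = ⌈1796/73⌉ − ⌈1735/73⌉ = 25 − 24 = 1
n=29: ⌈(30·61+27)/73⌉ − ⌈(29·61+27)/73⌉ = ⌈1857/73⌉ − ⌈1796/73⌉ = 26 − 25 = 1
n=30: ⌈(31·61+27)/73⌉ − ⌈(30·61+27)/73⌉ = ⌈1918/73⌉ − ⌈1857/73⌉ = 27 − 26 = 1
n=31: ⌈(32·61+27)/73⌉ − ⌈(31·61+27)/73⌉ = ⌈1979/73⌉ − ⌈1918/73⌉ = 28 − 27 = 1
n=32: ⌈(33·61+27)/73⌉ − ⌈(32·61+27)/73⌉ = ⌈2040/73⌉ − ⌈1979/73⌉ = 28 − 28 = 0
n=33: ⌈(34·61+27)/73⌉ − ⌈(33·61+27)/73⌉ = ⌈2101/73⌉ − ⌈2040/73⌉ = 29 − 28 = 1
n=34: ⌈(35·61+27)/73⌉ − ⌈(34·61+27)/73⌉ = ⌈2162/73⌉ − ⌈2101/73⌉ = 30 − 29 = 1
n=35: ⌈(36·61+27)/73⌉ − ⌈(35·61+27)/73⌉ = ⌈2223/73⌉ − ⌈2162/73⌉ = 31 − 30 = 1
n=36: ⌈(37·61+27)/73⌉ − ⌈(36·61+27)/73⌉ = ⌈2284/73⌉ − ⌈2223/73⌉ = 32 − 31 = 1
n=37: ⌈(38·61+27)/73⌉ − ⌈(37·61+27)/73⌉ = ⌈2345/73⌉ − ⌈2284/73⌉ = 33 − 32 = 1
n=38: ⌈(39·61+27)/73⌉ − ⌈(38·61+27)/73⌉ = ⌈2406/73⌉ − ⌈2345/73⌉ = 33 − 33 = 0
n=39: ⌈(40·61+27)/73⌉ − ⌈(39·61+27)/73⌉ = ⌈2467/73⌉ − ⌈2406/73⌉ = 34 − 33 = 1
n=40: ⌈(41·61+27)/73⌉ − ⌈(40·61+27)/73⌉ = ⌈2528/73⌉ − ⌈2467/73⌉ = 35 − 34 = 1
n=41: ⌈(42·61+27)/73⌉ − ⌈(41·61+27)/73⌉ = ⌈2589/73⌉ − ⌈2528/73⌉ = 36 − 35 = 1
n=42: ⌈(43·61+27)/73⌉ − ⌈(42·61+27)/73⌉ = ⌈2650/73⌉ − ⌈2589/73⌉ = 37 − 36 = 1
n=43: ⌈(44·61+27)/73⌉ − ⌈(43·61+27)/73⌉ = ⌈2711/73⌉ − ⌈2650/73⌉ = 38 − 37 = 1
n=44: ⌈(45·61+27)/73⌉ − ⌈(44·61+27)/73⌉ = ⌈2772/73⌉ − ⌈2711/73⌉ = 38 − 38 = 0
n=45: ⌈(46·61+27)/73⌉ − ⌈(45·61+27)/73⌉ = ⌈2833/73⌉ − ⌈2772/73⌉ = 39 − 38 = 1
n=46: ⌈(47·61+27)/73⌉ − ⌈(46·61+27)/73⌉ = ⌈2894/73⌉ − ⌈2833/73⌉ = 40 − 39 = 1
n=47: ⌈(48·61+27)/73⌉ − ⌈(47·61+27)/73⌉ = ⌈2955/73⌉ − ⌈2894/73⌉ = 41 − 40 = 1
n=48: ⌈(49·61+27)/73⌉ − ⌈(48·61+27)/73⌉ = ⌈3016/73⌉ − ⌈2955/73⌉ = 42 − 41 = 1
n=49: ⌈(50·61+27)/73⌉ − ⌈(49·61+27)/73⌉ = ⌈3077/73⌉ − ⌈3016/73⌉ = 43 − 42 = 1
n=50: ⌈(51·61+27)/73⌉ − ⌈(50·61+27)/73⌉ = ⌈3138/73⌉ − ⌈3077/73⌉ = 43 − 43 = 0
n=51: ⌈(52·61+27)/73⌉ − ⌈(51·61+27)/73⌉ = ⌈3199/73⌉ − ⌈3138/73⌉ = 44 − 43 = 1
n=52: ⌈(53·61+27)/73⌉ − ⌈(52·61+27)/73⌉ = ⌈3260/73⌉ − ⌈3199/73⌉ = 45 − 44 = 1
n=53: ⌈(54·61+27)/73⌉ − ⌈(53·61+27)/73⌉ = ⌈3321/73⌉ − ⌈3260/73⌉ = 46 − 45 = 1
n=54: ⌈(55·61+27)/73⌉ − ⌈(54·61+27)/73⌉ = ⌈3382/73⌉ − ⌈3321/73⌉ = 47 − 46 = 1
n=55: ⌈(56·61+27)/73⌉ − ⌈(55·61+27)/73⌉ = ⌈3443/73⌉ − ⌈3382/73⌉ = 48 − 47 = 1
n=56: ⌈(57·61+27)/73⌉ − ⌈(56·61+27)/73⌉ = ⌈3504/73⌉ − ⌈3443/73⌉ = 48 − 48 = 0
n=57: ⌈(58·61+27)/73⌉ − ⌈(57·61+27)/73⌉ = ⌈3565/73⌉ − ⌈3504/73⌉ = 49 − 48 = 1
n=58: ⌈(59·61+27)/73⌉ − ⌈(58·61+27)/73⌉ = ⌈3626/73⌉ − ⌈3565/73⌉ = 50 − 49 = 1

11011111011111011111011111011111011111011111011111011111011
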